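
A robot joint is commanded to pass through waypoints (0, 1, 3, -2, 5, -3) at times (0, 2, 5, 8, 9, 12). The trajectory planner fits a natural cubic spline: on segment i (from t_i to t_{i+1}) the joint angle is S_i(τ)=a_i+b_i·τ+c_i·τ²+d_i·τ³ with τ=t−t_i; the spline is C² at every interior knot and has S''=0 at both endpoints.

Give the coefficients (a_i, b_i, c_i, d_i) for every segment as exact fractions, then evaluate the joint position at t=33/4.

  seg 0: a=0 b=403/4182 c=0 d=211/2091
  seg 1: a=1 b=5467/4182 c=422/697 d=-3425/12546
  seg 2: a=3 b=-299/123 c=-2581/1394 d=26425/37638
  seg 3: a=-2 b=22651/4182 c=9341/2091 d=-12059/4182
  seg 4: a=5 b=3973/697 c=-17495/4182 d=17495/37638
S(33/4) = -2161/5248

Δ: Δ0=1/2, Δ1=2/3, Δ2=-5/3, Δ3=7, Δ4=-8/3
row 1: diag=10, rhs=1; c'=3/10, d'=1/10
row 2: denom=12−3·3/10=111/10; d'=(-14−3·1/10)/(111/10)=-143/111
row 3: denom=8−3·10/37=266/37; d'=(52−3·-143/111)/(266/37)=2067/266
row 4: denom=8−1·37/266=2091/266; d'=(-58−1·2067/266)/(2091/266)=-17495/2091
back: M4=-17495/2091
back: M3=2067/266−37/266·-17495/2091=18682/2091
back: M2=-143/111−10/37·18682/2091=-2581/697
back: M1=1/10−3/10·-2581/697=844/697
M: M0=0, M1=844/697, M2=-2581/697, M3=18682/2091, M4=-17495/2091, M5=0
seg 0: a=0, c=M0/2=0, d=(M1−M0)/(6·2)=211/2091, b=Δ0−h0·(2M0+M1)/6=403/4182
seg 1: a=1, c=M1/2=422/697, d=(M2−M1)/(6·3)=-3425/12546, b=Δ1−h1·(2M1+M2)/6=5467/4182
seg 2: a=3, c=M2/2=-2581/1394, d=(M3−M2)/(6·3)=26425/37638, b=Δ2−h2·(2M2+M3)/6=-299/123
seg 3: a=-2, c=M3/2=9341/2091, d=(M4−M3)/(6·1)=-12059/4182, b=Δ3−h3·(2M3+M4)/6=22651/4182
seg 4: a=5, c=M4/2=-17495/4182, d=(M5−M4)/(6·3)=17495/37638, b=Δ4−h4·(2M4+M5)/6=3973/697
t_q=33/4 → seg 3, τ=1/4; S=-2+22651/4182·τ+9341/2091·τ²+-12059/4182·τ³=-2161/5248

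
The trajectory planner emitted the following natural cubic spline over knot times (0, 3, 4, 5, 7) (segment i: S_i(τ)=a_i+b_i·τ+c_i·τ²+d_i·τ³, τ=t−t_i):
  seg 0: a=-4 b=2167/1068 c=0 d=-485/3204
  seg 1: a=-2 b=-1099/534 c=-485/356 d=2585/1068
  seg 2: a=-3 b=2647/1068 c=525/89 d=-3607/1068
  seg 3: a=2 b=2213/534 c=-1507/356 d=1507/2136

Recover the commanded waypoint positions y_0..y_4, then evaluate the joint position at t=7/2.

y_0=-4 y_1=-2 y_2=-3 y_3=2 y_4=-1
S(7/2) = -8735/2848

y_0 = S_0(0) = a_0 = -4
y_1 = S_1(0) = a_1 = -2
y_2 = S_2(0) = a_2 = -3
y_3 = S_3(0) = a_3 = 2
y_4 = S_3(2) = -1
t_q=7/2 is in segment 1 (τ=1/2); S_1(τ)=-8735/2848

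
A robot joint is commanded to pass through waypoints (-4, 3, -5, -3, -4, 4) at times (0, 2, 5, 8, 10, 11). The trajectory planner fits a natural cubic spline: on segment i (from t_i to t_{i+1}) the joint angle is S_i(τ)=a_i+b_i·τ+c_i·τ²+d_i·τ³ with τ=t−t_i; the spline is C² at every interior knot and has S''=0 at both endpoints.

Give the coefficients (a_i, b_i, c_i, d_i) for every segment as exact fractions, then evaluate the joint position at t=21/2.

  seg 0: a=-4 b=220/43 c=0 d=-139/344
  seg 1: a=3 b=23/86 c=-417/172 d=2239/4644
  seg 2: a=-5 b=-217/172 c=247/129 d=-1969/4644
  seg 3: a=-3 b=-105/86 c=-327/172 d=389/344
  seg 4: a=-4 b=204/43 c=210/43 d=-70/43
S(21/2) = -105/172

Δ: Δ0=7/2, Δ1=-8/3, Δ2=2/3, Δ3=-1/2, Δ4=8
row 1: diag=10, rhs=-37; c'=3/10, d'=-37/10
row 2: denom=12−3·3/10=111/10; d'=(20−3·-37/10)/(111/10)=311/111
row 3: denom=10−3·10/37=340/37; d'=(-7−3·311/111)/(340/37)=-57/34
row 4: denom=6−2·37/170=473/85; d'=(51−2·-57/34)/(473/85)=420/43
back: M4=420/43
back: M3=-57/34−37/170·420/43=-327/86
back: M2=311/111−10/37·-327/86=494/129
back: M1=-37/10−3/10·494/129=-417/86
M: M0=0, M1=-417/86, M2=494/129, M3=-327/86, M4=420/43, M5=0
seg 0: a=-4, c=M0/2=0, d=(M1−M0)/(6·2)=-139/344, b=Δ0−h0·(2M0+M1)/6=220/43
seg 1: a=3, c=M1/2=-417/172, d=(M2−M1)/(6·3)=2239/4644, b=Δ1−h1·(2M1+M2)/6=23/86
seg 2: a=-5, c=M2/2=247/129, d=(M3−M2)/(6·3)=-1969/4644, b=Δ2−h2·(2M2+M3)/6=-217/172
seg 3: a=-3, c=M3/2=-327/172, d=(M4−M3)/(6·2)=389/344, b=Δ3−h3·(2M3+M4)/6=-105/86
seg 4: a=-4, c=M4/2=210/43, d=(M5−M4)/(6·1)=-70/43, b=Δ4−h4·(2M4+M5)/6=204/43
t_q=21/2 → seg 4, τ=1/2; S=-4+204/43·τ+210/43·τ²+-70/43·τ³=-105/172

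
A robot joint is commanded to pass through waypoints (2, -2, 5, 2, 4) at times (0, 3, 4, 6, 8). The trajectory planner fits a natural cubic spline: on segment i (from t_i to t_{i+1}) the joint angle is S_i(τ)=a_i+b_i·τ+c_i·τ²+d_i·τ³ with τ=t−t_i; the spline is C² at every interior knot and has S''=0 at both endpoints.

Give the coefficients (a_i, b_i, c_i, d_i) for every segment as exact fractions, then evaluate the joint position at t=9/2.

  seg 0: a=2 b=-5333/1032 c=0 d=1319/3096
  seg 1: a=-2 b=3269/516 c=1319/344 d=-3271/1032
  seg 2: a=5 b=4639/1032 c=-244/43 d=5525/4128
  seg 3: a=2 b=-1105/516 c=1621/688 d=-1621/4128
S(9/2) = 66007/11008

Δ: Δ0=-4/3, Δ1=7, Δ2=-3/2, Δ3=1
row 1: diag=8, rhs=50; c'=1/8, d'=25/4
row 2: denom=6−1·1/8=47/8; d'=(-51−1·25/4)/(47/8)=-458/47
row 3: denom=8−2·16/47=344/47; d'=(15−2·-458/47)/(344/47)=1621/344
back: M3=1621/344
back: M2=-458/47−16/47·1621/344=-488/43
back: M1=25/4−1/8·-488/43=1319/172
M: M0=0, M1=1319/172, M2=-488/43, M3=1621/344, M4=0
seg 0: a=2, c=M0/2=0, d=(M1−M0)/(6·3)=1319/3096, b=Δ0−h0·(2M0+M1)/6=-5333/1032
seg 1: a=-2, c=M1/2=1319/344, d=(M2−M1)/(6·1)=-3271/1032, b=Δ1−h1·(2M1+M2)/6=3269/516
seg 2: a=5, c=M2/2=-244/43, d=(M3−M2)/(6·2)=5525/4128, b=Δ2−h2·(2M2+M3)/6=4639/1032
seg 3: a=2, c=M3/2=1621/688, d=(M4−M3)/(6·2)=-1621/4128, b=Δ3−h3·(2M3+M4)/6=-1105/516
t_q=9/2 → seg 2, τ=1/2; S=5+4639/1032·τ+-244/43·τ²+5525/4128·τ³=66007/11008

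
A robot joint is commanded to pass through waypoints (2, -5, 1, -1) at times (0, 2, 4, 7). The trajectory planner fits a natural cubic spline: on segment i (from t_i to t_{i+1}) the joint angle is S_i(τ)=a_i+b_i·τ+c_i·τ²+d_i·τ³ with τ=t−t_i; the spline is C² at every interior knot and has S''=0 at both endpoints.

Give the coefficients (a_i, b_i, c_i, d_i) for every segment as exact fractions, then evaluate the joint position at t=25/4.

  seg 0: a=2 b=-308/57 c=0 d=217/456
  seg 1: a=-5 b=35/114 c=217/76 d=-43/57
  seg 2: a=1 b=305/114 c=-127/76 d=127/684
S(25/4) = 3283/4864

Δ: Δ0=-7/2, Δ1=3, Δ2=-2/3
row 1: diag=8, rhs=39; c'=1/4, d'=39/8
row 2: denom=10−2·1/4=19/2; d'=(-22−2·39/8)/(19/2)=-127/38
back: M2=-127/38
back: M1=39/8−1/4·-127/38=217/38
M: M0=0, M1=217/38, M2=-127/38, M3=0
seg 0: a=2, c=M0/2=0, d=(M1−M0)/(6·2)=217/456, b=Δ0−h0·(2M0+M1)/6=-308/57
seg 1: a=-5, c=M1/2=217/76, d=(M2−M1)/(6·2)=-43/57, b=Δ1−h1·(2M1+M2)/6=35/114
seg 2: a=1, c=M2/2=-127/76, d=(M3−M2)/(6·3)=127/684, b=Δ2−h2·(2M2+M3)/6=305/114
t_q=25/4 → seg 2, τ=9/4; S=1+305/114·τ+-127/76·τ²+127/684·τ³=3283/4864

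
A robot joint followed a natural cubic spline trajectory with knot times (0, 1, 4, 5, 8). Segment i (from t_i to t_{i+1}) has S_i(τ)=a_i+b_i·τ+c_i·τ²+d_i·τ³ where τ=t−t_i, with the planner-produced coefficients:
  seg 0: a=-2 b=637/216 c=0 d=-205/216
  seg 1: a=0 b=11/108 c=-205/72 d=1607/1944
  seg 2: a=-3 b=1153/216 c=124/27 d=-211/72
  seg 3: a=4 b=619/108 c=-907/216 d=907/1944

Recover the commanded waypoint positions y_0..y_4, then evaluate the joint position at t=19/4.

y_0=-2 y_1=0 y_2=-3 y_3=4 y_4=-4
S(19/4) = 10831/4608

y_0 = S_0(0) = a_0 = -2
y_1 = S_1(0) = a_1 = 0
y_2 = S_2(0) = a_2 = -3
y_3 = S_3(0) = a_3 = 4
y_4 = S_3(3) = -4
t_q=19/4 is in segment 2 (τ=3/4); S_2(τ)=10831/4608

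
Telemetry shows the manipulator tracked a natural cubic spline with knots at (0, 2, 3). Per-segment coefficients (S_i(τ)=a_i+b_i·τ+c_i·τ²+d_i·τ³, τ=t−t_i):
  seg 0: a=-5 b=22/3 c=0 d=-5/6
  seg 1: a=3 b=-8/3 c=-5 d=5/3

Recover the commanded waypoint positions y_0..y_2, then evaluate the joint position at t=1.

y_0 = S_0(0) = a_0 = -5
y_1 = S_1(0) = a_1 = 3
y_2 = S_1(1) = -3
t_q=1 is in segment 0 (τ=1); S_0(τ)=3/2

y_0=-5 y_1=3 y_2=-3
S(1) = 3/2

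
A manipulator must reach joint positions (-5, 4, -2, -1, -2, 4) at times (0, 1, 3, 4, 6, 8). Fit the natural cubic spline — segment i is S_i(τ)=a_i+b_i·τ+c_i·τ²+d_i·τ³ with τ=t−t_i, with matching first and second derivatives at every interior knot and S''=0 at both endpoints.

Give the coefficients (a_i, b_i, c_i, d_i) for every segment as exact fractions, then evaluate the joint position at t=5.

Δ: Δ0=9, Δ1=-3, Δ2=1, Δ3=-1/2, Δ4=3
row 1: diag=6, rhs=-72; c'=1/3, d'=-12
row 2: denom=6−2·1/3=16/3; d'=(24−2·-12)/(16/3)=9
row 3: denom=6−1·3/16=93/16; d'=(-9−1·9)/(93/16)=-96/31
row 4: denom=8−2·32/93=680/93; d'=(21−2·-96/31)/(680/93)=2529/680
back: M4=2529/680
back: M3=-96/31−32/93·2529/680=-372/85
back: M2=9−3/16·-372/85=3339/340
back: M1=-12−1/3·3339/340=-5193/340
M: M0=0, M1=-5193/340, M2=3339/340, M3=-372/85, M4=2529/680, M5=0
seg 0: a=-5, c=M0/2=0, d=(M1−M0)/(6·1)=-1731/680, b=Δ0−h0·(2M0+M1)/6=7851/680
seg 1: a=4, c=M1/2=-5193/680, d=(M2−M1)/(6·2)=711/340, b=Δ1−h1·(2M1+M2)/6=1329/340
seg 2: a=-2, c=M2/2=3339/680, d=(M3−M2)/(6·1)=-1609/680, b=Δ2−h2·(2M2+M3)/6=-105/68
seg 3: a=-1, c=M3/2=-186/85, d=(M4−M3)/(6·2)=367/544, b=Δ3−h3·(2M3+M4)/6=801/680
seg 4: a=-2, c=M4/2=2529/1360, d=(M5−M4)/(6·2)=-843/2720, b=Δ4−h4·(2M4+M5)/6=177/340
t_q=5 → seg 3, τ=1; S=-1+801/680·τ+-186/85·τ²+367/544·τ³=-3633/2720

  seg 0: a=-5 b=7851/680 c=0 d=-1731/680
  seg 1: a=4 b=1329/340 c=-5193/680 d=711/340
  seg 2: a=-2 b=-105/68 c=3339/680 d=-1609/680
  seg 3: a=-1 b=801/680 c=-186/85 d=367/544
  seg 4: a=-2 b=177/340 c=2529/1360 d=-843/2720
S(5) = -3633/2720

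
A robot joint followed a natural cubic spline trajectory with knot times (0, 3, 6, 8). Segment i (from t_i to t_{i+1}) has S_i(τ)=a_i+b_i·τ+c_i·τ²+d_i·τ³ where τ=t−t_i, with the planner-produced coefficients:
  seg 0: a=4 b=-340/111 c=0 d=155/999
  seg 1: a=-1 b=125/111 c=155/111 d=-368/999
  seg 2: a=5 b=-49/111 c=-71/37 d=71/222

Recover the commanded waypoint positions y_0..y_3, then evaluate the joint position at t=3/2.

y_0=4 y_1=-1 y_2=5 y_3=-1
S(3/2) = -21/296

y_0 = S_0(0) = a_0 = 4
y_1 = S_1(0) = a_1 = -1
y_2 = S_2(0) = a_2 = 5
y_3 = S_2(2) = -1
t_q=3/2 is in segment 0 (τ=3/2); S_0(τ)=-21/296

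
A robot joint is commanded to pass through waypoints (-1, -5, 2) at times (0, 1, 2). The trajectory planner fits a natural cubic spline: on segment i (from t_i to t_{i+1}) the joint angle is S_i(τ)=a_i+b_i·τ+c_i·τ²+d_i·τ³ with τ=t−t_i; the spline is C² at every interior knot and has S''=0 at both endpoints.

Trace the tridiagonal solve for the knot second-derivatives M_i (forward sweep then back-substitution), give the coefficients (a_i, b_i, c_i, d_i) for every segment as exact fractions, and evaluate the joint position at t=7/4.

Δ: Δ0=-4, Δ1=7
row 1: diag=4, rhs=66; c'=1/4, d'=33/2
back: M1=33/2
M: M0=0, M1=33/2, M2=0
seg 0: a=-1, c=M0/2=0, d=(M1−M0)/(6·1)=11/4, b=Δ0−h0·(2M0+M1)/6=-27/4
seg 1: a=-5, c=M1/2=33/4, d=(M2−M1)/(6·1)=-11/4, b=Δ1−h1·(2M1+M2)/6=3/2
t_q=7/4 → seg 1, τ=3/4; S=-5+3/2·τ+33/4·τ²+-11/4·τ³=-101/256

  seg 0: a=-1 b=-27/4 c=0 d=11/4
  seg 1: a=-5 b=3/2 c=33/4 d=-11/4
S(7/4) = -101/256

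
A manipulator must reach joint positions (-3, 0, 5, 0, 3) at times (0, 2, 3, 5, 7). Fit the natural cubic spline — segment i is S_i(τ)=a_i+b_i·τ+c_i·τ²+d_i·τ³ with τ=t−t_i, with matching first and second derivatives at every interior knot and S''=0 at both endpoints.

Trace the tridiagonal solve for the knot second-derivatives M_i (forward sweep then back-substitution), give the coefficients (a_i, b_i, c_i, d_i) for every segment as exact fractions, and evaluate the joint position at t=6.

Δ: Δ0=3/2, Δ1=5, Δ2=-5/2, Δ3=3/2
row 1: diag=6, rhs=21; c'=1/6, d'=7/2
row 2: denom=6−1·1/6=35/6; d'=(-45−1·7/2)/(35/6)=-291/35
row 3: denom=8−2·12/35=256/35; d'=(24−2·-291/35)/(256/35)=711/128
back: M3=711/128
back: M2=-291/35−12/35·711/128=-327/32
back: M1=7/2−1/6·-327/32=333/64
M: M0=0, M1=333/64, M2=-327/32, M3=711/128, M4=0
seg 0: a=-3, c=M0/2=0, d=(M1−M0)/(6·2)=111/256, b=Δ0−h0·(2M0+M1)/6=-15/64
seg 1: a=0, c=M1/2=333/128, d=(M2−M1)/(6·1)=-329/128, b=Δ1−h1·(2M1+M2)/6=159/32
seg 2: a=5, c=M2/2=-327/64, d=(M3−M2)/(6·2)=673/512, b=Δ2−h2·(2M2+M3)/6=315/128
seg 3: a=0, c=M3/2=711/256, d=(M4−M3)/(6·2)=-237/512, b=Δ3−h3·(2M3+M4)/6=-141/64
t_q=6 → seg 3, τ=1; S=0+-141/64·τ+711/256·τ²+-237/512·τ³=57/512

  seg 0: a=-3 b=-15/64 c=0 d=111/256
  seg 1: a=0 b=159/32 c=333/128 d=-329/128
  seg 2: a=5 b=315/128 c=-327/64 d=673/512
  seg 3: a=0 b=-141/64 c=711/256 d=-237/512
S(6) = 57/512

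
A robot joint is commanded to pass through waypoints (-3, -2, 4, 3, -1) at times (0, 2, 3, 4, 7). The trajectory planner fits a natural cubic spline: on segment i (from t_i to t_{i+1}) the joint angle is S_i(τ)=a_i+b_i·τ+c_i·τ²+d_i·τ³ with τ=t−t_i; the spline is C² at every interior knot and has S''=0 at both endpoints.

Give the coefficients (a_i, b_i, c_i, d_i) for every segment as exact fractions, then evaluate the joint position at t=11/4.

  seg 0: a=-3 b=-545/267 c=0 d=1357/2136
  seg 1: a=-2 b=2981/534 c=1357/356 d=-3625/1068
  seg 2: a=4 b=3229/1068 c=-567/89 d=2507/1068
  seg 3: a=3 b=-1429/534 c=239/356 d=-239/3204
S(11/4) = 66051/22784

Δ: Δ0=1/2, Δ1=6, Δ2=-1, Δ3=-4/3
row 1: diag=6, rhs=33; c'=1/6, d'=11/2
row 2: denom=4−1·1/6=23/6; d'=(-42−1·11/2)/(23/6)=-285/23
row 3: denom=8−1·6/23=178/23; d'=(-2−1·-285/23)/(178/23)=239/178
back: M3=239/178
back: M2=-285/23−6/23·239/178=-1134/89
back: M1=11/2−1/6·-1134/89=1357/178
M: M0=0, M1=1357/178, M2=-1134/89, M3=239/178, M4=0
seg 0: a=-3, c=M0/2=0, d=(M1−M0)/(6·2)=1357/2136, b=Δ0−h0·(2M0+M1)/6=-545/267
seg 1: a=-2, c=M1/2=1357/356, d=(M2−M1)/(6·1)=-3625/1068, b=Δ1−h1·(2M1+M2)/6=2981/534
seg 2: a=4, c=M2/2=-567/89, d=(M3−M2)/(6·1)=2507/1068, b=Δ2−h2·(2M2+M3)/6=3229/1068
seg 3: a=3, c=M3/2=239/356, d=(M4−M3)/(6·3)=-239/3204, b=Δ3−h3·(2M3+M4)/6=-1429/534
t_q=11/4 → seg 1, τ=3/4; S=-2+2981/534·τ+1357/356·τ²+-3625/1068·τ³=66051/22784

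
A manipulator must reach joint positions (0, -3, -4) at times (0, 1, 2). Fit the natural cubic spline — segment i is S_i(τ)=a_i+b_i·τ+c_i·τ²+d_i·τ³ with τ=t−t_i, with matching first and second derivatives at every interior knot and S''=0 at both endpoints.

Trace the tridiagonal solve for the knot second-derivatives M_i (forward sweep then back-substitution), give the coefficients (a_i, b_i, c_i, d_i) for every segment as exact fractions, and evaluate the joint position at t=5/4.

  seg 0: a=0 b=-7/2 c=0 d=1/2
  seg 1: a=-3 b=-2 c=3/2 d=-1/2
S(5/4) = -437/128

Δ: Δ0=-3, Δ1=-1
row 1: diag=4, rhs=12; c'=1/4, d'=3
back: M1=3
M: M0=0, M1=3, M2=0
seg 0: a=0, c=M0/2=0, d=(M1−M0)/(6·1)=1/2, b=Δ0−h0·(2M0+M1)/6=-7/2
seg 1: a=-3, c=M1/2=3/2, d=(M2−M1)/(6·1)=-1/2, b=Δ1−h1·(2M1+M2)/6=-2
t_q=5/4 → seg 1, τ=1/4; S=-3+-2·τ+3/2·τ²+-1/2·τ³=-437/128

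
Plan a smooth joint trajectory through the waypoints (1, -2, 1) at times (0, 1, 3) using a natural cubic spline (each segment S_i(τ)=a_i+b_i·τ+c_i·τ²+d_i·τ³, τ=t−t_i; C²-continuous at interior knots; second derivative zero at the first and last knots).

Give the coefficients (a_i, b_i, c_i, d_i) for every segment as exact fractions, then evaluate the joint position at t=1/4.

  seg 0: a=1 b=-15/4 c=0 d=3/4
  seg 1: a=-2 b=-3/2 c=9/4 d=-3/8
S(1/4) = 19/256

Δ: Δ0=-3, Δ1=3/2
row 1: diag=6, rhs=27; c'=1/3, d'=9/2
back: M1=9/2
M: M0=0, M1=9/2, M2=0
seg 0: a=1, c=M0/2=0, d=(M1−M0)/(6·1)=3/4, b=Δ0−h0·(2M0+M1)/6=-15/4
seg 1: a=-2, c=M1/2=9/4, d=(M2−M1)/(6·2)=-3/8, b=Δ1−h1·(2M1+M2)/6=-3/2
t_q=1/4 → seg 0, τ=1/4; S=1+-15/4·τ+0·τ²+3/4·τ³=19/256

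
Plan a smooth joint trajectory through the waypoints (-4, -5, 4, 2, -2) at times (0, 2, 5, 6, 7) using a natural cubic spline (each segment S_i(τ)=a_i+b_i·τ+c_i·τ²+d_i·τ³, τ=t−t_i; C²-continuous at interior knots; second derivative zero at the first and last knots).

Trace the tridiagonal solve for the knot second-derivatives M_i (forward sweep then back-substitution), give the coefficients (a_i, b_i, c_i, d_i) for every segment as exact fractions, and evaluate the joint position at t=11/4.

  seg 0: a=-4 b=-231/137 c=0 d=325/1096
  seg 1: a=-5 b=513/274 c=975/548 d=-769/1644
  seg 2: a=4 b=-45/548 c=-333/137 d=281/548
  seg 3: a=2 b=-933/274 c=-489/548 d=163/548
S(11/4) = -97933/35072

Δ: Δ0=-1/2, Δ1=3, Δ2=-2, Δ3=-4
row 1: diag=10, rhs=21; c'=3/10, d'=21/10
row 2: denom=8−3·3/10=71/10; d'=(-30−3·21/10)/(71/10)=-363/71
row 3: denom=4−1·10/71=274/71; d'=(-12−1·-363/71)/(274/71)=-489/274
back: M3=-489/274
back: M2=-363/71−10/71·-489/274=-666/137
back: M1=21/10−3/10·-666/137=975/274
M: M0=0, M1=975/274, M2=-666/137, M3=-489/274, M4=0
seg 0: a=-4, c=M0/2=0, d=(M1−M0)/(6·2)=325/1096, b=Δ0−h0·(2M0+M1)/6=-231/137
seg 1: a=-5, c=M1/2=975/548, d=(M2−M1)/(6·3)=-769/1644, b=Δ1−h1·(2M1+M2)/6=513/274
seg 2: a=4, c=M2/2=-333/137, d=(M3−M2)/(6·1)=281/548, b=Δ2−h2·(2M2+M3)/6=-45/548
seg 3: a=2, c=M3/2=-489/548, d=(M4−M3)/(6·1)=163/548, b=Δ3−h3·(2M3+M4)/6=-933/274
t_q=11/4 → seg 1, τ=3/4; S=-5+513/274·τ+975/548·τ²+-769/1644·τ³=-97933/35072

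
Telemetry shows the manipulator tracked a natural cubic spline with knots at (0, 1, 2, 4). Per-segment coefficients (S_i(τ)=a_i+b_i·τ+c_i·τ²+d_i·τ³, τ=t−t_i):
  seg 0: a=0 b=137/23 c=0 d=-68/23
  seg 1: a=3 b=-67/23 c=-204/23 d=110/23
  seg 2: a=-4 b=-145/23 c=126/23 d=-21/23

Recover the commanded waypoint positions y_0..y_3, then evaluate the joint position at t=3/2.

y_0 = S_0(0) = a_0 = 0
y_1 = S_1(0) = a_1 = 3
y_2 = S_2(0) = a_2 = -4
y_3 = S_2(2) = -2
t_q=3/2 is in segment 1 (τ=1/2); S_1(τ)=-7/92

y_0=0 y_1=3 y_2=-4 y_3=-2
S(3/2) = -7/92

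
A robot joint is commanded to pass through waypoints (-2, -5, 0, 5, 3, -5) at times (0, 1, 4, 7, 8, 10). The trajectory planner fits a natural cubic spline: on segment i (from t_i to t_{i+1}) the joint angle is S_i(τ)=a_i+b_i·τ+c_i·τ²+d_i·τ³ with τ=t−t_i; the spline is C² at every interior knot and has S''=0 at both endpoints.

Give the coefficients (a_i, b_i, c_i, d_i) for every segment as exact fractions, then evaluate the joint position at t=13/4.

Δ: Δ0=-3, Δ1=5/3, Δ2=5/3, Δ3=-2, Δ4=-4
row 1: diag=8, rhs=28; c'=3/8, d'=7/2
row 2: denom=12−3·3/8=87/8; d'=(0−3·7/2)/(87/8)=-28/29
row 3: denom=8−3·8/29=208/29; d'=(-22−3·-28/29)/(208/29)=-277/104
row 4: denom=6−1·29/208=1219/208; d'=(-12−1·-277/104)/(1219/208)=-1942/1219
back: M4=-1942/1219
back: M3=-277/104−29/208·-1942/1219=-2976/1219
back: M2=-28/29−8/29·-2976/1219=-356/1219
back: M1=7/2−3/8·-356/1219=4400/1219
M: M0=0, M1=4400/1219, M2=-356/1219, M3=-2976/1219, M4=-1942/1219, M5=0
seg 0: a=-2, c=M0/2=0, d=(M1−M0)/(6·1)=2200/3657, b=Δ0−h0·(2M0+M1)/6=-13171/3657
seg 1: a=-5, c=M1/2=2200/1219, d=(M2−M1)/(6·3)=-2378/10971, b=Δ1−h1·(2M1+M2)/6=-6571/3657
seg 2: a=0, c=M2/2=-178/1219, d=(M3−M2)/(6·3)=-1310/10971, b=Δ2−h2·(2M2+M3)/6=11627/3657
seg 3: a=5, c=M3/2=-1488/1219, d=(M4−M3)/(6·1)=517/3657, b=Δ3−h3·(2M3+M4)/6=-3367/3657
seg 4: a=3, c=M4/2=-971/1219, d=(M5−M4)/(6·2)=971/7314, b=Δ4−h4·(2M4+M5)/6=-10744/3657
t_q=13/4 → seg 1, τ=9/4; S=-5+-6571/3657·τ+2200/1219·τ²+-2378/10971·τ³=-92653/39008

  seg 0: a=-2 b=-13171/3657 c=0 d=2200/3657
  seg 1: a=-5 b=-6571/3657 c=2200/1219 d=-2378/10971
  seg 2: a=0 b=11627/3657 c=-178/1219 d=-1310/10971
  seg 3: a=5 b=-3367/3657 c=-1488/1219 d=517/3657
  seg 4: a=3 b=-10744/3657 c=-971/1219 d=971/7314
S(13/4) = -92653/39008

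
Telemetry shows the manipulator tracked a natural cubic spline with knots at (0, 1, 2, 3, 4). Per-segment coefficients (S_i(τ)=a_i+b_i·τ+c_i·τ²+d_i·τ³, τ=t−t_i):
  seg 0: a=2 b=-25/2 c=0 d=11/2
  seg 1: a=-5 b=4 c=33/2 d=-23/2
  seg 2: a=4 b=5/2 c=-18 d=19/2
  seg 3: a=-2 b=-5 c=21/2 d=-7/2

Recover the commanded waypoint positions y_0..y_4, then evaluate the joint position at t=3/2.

y_0 = S_0(0) = a_0 = 2
y_1 = S_1(0) = a_1 = -5
y_2 = S_2(0) = a_2 = 4
y_3 = S_3(0) = a_3 = -2
y_4 = S_3(1) = 0
t_q=3/2 is in segment 1 (τ=1/2); S_1(τ)=-5/16

y_0=2 y_1=-5 y_2=4 y_3=-2 y_4=0
S(3/2) = -5/16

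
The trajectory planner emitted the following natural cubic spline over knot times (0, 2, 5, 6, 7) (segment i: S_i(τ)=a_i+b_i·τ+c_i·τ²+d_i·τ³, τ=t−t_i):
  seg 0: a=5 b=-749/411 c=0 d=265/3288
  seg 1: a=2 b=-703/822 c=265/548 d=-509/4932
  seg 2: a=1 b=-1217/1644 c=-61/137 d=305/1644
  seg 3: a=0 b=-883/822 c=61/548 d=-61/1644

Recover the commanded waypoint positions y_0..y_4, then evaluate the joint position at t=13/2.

y_0=5 y_1=2 y_2=1 y_3=0 y_4=-1
S(13/2) = -2253/4384

y_0 = S_0(0) = a_0 = 5
y_1 = S_1(0) = a_1 = 2
y_2 = S_2(0) = a_2 = 1
y_3 = S_3(0) = a_3 = 0
y_4 = S_3(1) = -1
t_q=13/2 is in segment 3 (τ=1/2); S_3(τ)=-2253/4384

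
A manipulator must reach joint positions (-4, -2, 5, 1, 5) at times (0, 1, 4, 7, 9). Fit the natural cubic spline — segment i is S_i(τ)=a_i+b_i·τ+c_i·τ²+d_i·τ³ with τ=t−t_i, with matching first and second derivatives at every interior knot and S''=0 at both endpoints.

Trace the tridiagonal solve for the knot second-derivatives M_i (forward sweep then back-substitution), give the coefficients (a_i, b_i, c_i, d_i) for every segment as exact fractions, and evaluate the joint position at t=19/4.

Δ: Δ0=2, Δ1=7/3, Δ2=-4/3, Δ3=2
row 1: diag=8, rhs=2; c'=3/8, d'=1/4
row 2: denom=12−3·3/8=87/8; d'=(-22−3·1/4)/(87/8)=-182/87
row 3: denom=10−3·8/29=266/29; d'=(20−3·-182/87)/(266/29)=381/133
back: M3=381/133
back: M2=-182/87−8/29·381/133=-1150/399
back: M1=1/4−3/8·-1150/399=177/133
M: M0=0, M1=177/133, M2=-1150/399, M3=381/133, M4=0
seg 0: a=-4, c=M0/2=0, d=(M1−M0)/(6·1)=59/266, b=Δ0−h0·(2M0+M1)/6=473/266
seg 1: a=-2, c=M1/2=177/266, d=(M2−M1)/(6·3)=-1681/7182, b=Δ1−h1·(2M1+M2)/6=325/133
seg 2: a=5, c=M2/2=-575/399, d=(M3−M2)/(6·3)=2293/7182, b=Δ2−h2·(2M2+M3)/6=31/266
seg 3: a=1, c=M3/2=381/266, d=(M4−M3)/(6·2)=-127/532, b=Δ3−h3·(2M3+M4)/6=12/133
t_q=19/4 → seg 2, τ=3/4; S=5+31/266·τ+-575/399·τ²+2293/7182·τ³=75101/17024

  seg 0: a=-4 b=473/266 c=0 d=59/266
  seg 1: a=-2 b=325/133 c=177/266 d=-1681/7182
  seg 2: a=5 b=31/266 c=-575/399 d=2293/7182
  seg 3: a=1 b=12/133 c=381/266 d=-127/532
S(19/4) = 75101/17024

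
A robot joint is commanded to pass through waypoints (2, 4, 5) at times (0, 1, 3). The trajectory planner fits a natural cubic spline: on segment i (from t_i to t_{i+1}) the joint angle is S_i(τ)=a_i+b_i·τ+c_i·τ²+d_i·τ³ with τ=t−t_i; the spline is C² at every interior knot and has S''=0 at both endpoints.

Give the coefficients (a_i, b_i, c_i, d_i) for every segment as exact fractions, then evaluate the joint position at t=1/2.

  seg 0: a=2 b=9/4 c=0 d=-1/4
  seg 1: a=4 b=3/2 c=-3/4 d=1/8
S(1/2) = 99/32

Δ: Δ0=2, Δ1=1/2
row 1: diag=6, rhs=-9; c'=1/3, d'=-3/2
back: M1=-3/2
M: M0=0, M1=-3/2, M2=0
seg 0: a=2, c=M0/2=0, d=(M1−M0)/(6·1)=-1/4, b=Δ0−h0·(2M0+M1)/6=9/4
seg 1: a=4, c=M1/2=-3/4, d=(M2−M1)/(6·2)=1/8, b=Δ1−h1·(2M1+M2)/6=3/2
t_q=1/2 → seg 0, τ=1/2; S=2+9/4·τ+0·τ²+-1/4·τ³=99/32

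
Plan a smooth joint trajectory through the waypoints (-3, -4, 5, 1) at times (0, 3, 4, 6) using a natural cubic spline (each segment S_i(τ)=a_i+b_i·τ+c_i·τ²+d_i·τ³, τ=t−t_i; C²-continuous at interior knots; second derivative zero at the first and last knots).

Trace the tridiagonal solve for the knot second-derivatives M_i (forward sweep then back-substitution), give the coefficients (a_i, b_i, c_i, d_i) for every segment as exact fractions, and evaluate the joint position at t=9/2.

  seg 0: a=-3 b=-650/141 c=0 d=67/141
  seg 1: a=-4 b=1159/141 c=201/47 d=-493/141
  seg 2: a=5 b=886/141 c=-292/47 d=146/141
S(9/2) = 1263/188

Δ: Δ0=-1/3, Δ1=9, Δ2=-2
row 1: diag=8, rhs=56; c'=1/8, d'=7
row 2: denom=6−1·1/8=47/8; d'=(-66−1·7)/(47/8)=-584/47
back: M2=-584/47
back: M1=7−1/8·-584/47=402/47
M: M0=0, M1=402/47, M2=-584/47, M3=0
seg 0: a=-3, c=M0/2=0, d=(M1−M0)/(6·3)=67/141, b=Δ0−h0·(2M0+M1)/6=-650/141
seg 1: a=-4, c=M1/2=201/47, d=(M2−M1)/(6·1)=-493/141, b=Δ1−h1·(2M1+M2)/6=1159/141
seg 2: a=5, c=M2/2=-292/47, d=(M3−M2)/(6·2)=146/141, b=Δ2−h2·(2M2+M3)/6=886/141
t_q=9/2 → seg 2, τ=1/2; S=5+886/141·τ+-292/47·τ²+146/141·τ³=1263/188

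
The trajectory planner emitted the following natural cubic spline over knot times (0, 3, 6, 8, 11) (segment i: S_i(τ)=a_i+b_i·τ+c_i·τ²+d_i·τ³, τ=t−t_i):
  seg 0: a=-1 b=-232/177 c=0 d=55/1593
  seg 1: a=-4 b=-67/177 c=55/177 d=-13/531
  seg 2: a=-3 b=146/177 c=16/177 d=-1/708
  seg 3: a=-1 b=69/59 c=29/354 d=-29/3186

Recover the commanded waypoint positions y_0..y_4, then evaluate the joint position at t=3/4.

y_0=-1 y_1=-4 y_2=-3 y_3=-1 y_4=3
S(3/4) = -7433/3776

y_0 = S_0(0) = a_0 = -1
y_1 = S_1(0) = a_1 = -4
y_2 = S_2(0) = a_2 = -3
y_3 = S_3(0) = a_3 = -1
y_4 = S_3(3) = 3
t_q=3/4 is in segment 0 (τ=3/4); S_0(τ)=-7433/3776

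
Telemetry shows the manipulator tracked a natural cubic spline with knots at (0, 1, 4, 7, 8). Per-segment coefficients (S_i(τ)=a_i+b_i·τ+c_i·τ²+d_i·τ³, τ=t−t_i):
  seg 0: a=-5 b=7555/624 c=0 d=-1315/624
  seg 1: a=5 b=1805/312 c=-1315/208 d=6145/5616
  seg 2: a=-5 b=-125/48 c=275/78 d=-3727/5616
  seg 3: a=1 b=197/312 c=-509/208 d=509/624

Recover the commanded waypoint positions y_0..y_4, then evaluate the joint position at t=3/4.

y_0=-5 y_1=5 y_2=-5 y_3=1 y_4=0
S(3/4) = 42485/13312

y_0 = S_0(0) = a_0 = -5
y_1 = S_1(0) = a_1 = 5
y_2 = S_2(0) = a_2 = -5
y_3 = S_3(0) = a_3 = 1
y_4 = S_3(1) = 0
t_q=3/4 is in segment 0 (τ=3/4); S_0(τ)=42485/13312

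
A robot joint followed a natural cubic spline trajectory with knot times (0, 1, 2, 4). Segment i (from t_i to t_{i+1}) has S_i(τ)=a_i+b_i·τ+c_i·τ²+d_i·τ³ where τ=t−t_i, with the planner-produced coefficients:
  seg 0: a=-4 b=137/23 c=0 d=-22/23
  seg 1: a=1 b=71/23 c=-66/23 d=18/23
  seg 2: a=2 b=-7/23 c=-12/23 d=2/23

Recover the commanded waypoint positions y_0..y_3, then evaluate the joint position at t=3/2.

y_0=-4 y_1=1 y_2=2 y_3=0
S(3/2) = 177/92

y_0 = S_0(0) = a_0 = -4
y_1 = S_1(0) = a_1 = 1
y_2 = S_2(0) = a_2 = 2
y_3 = S_2(2) = 0
t_q=3/2 is in segment 1 (τ=1/2); S_1(τ)=177/92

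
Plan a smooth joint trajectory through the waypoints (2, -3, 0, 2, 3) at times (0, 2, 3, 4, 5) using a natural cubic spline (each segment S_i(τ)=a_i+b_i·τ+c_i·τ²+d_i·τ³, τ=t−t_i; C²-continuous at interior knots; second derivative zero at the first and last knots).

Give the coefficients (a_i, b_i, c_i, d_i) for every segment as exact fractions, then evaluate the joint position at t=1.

Δ: Δ0=-5/2, Δ1=3, Δ2=2, Δ3=1
row 1: diag=6, rhs=33; c'=1/6, d'=11/2
row 2: denom=4−1·1/6=23/6; d'=(-6−1·11/2)/(23/6)=-3
row 3: denom=4−1·6/23=86/23; d'=(-6−1·-3)/(86/23)=-69/86
back: M3=-69/86
back: M2=-3−6/23·-69/86=-120/43
back: M1=11/2−1/6·-120/43=513/86
M: M0=0, M1=513/86, M2=-120/43, M3=-69/86, M4=0
seg 0: a=2, c=M0/2=0, d=(M1−M0)/(6·2)=171/344, b=Δ0−h0·(2M0+M1)/6=-193/43
seg 1: a=-3, c=M1/2=513/172, d=(M2−M1)/(6·1)=-251/172, b=Δ1−h1·(2M1+M2)/6=127/86
seg 2: a=0, c=M2/2=-60/43, d=(M3−M2)/(6·1)=57/172, b=Δ2−h2·(2M2+M3)/6=527/172
seg 3: a=2, c=M3/2=-69/172, d=(M4−M3)/(6·1)=23/172, b=Δ3−h3·(2M3+M4)/6=109/86
t_q=1 → seg 0, τ=1; S=2+-193/43·τ+0·τ²+171/344·τ³=-685/344

  seg 0: a=2 b=-193/43 c=0 d=171/344
  seg 1: a=-3 b=127/86 c=513/172 d=-251/172
  seg 2: a=0 b=527/172 c=-60/43 d=57/172
  seg 3: a=2 b=109/86 c=-69/172 d=23/172
S(1) = -685/344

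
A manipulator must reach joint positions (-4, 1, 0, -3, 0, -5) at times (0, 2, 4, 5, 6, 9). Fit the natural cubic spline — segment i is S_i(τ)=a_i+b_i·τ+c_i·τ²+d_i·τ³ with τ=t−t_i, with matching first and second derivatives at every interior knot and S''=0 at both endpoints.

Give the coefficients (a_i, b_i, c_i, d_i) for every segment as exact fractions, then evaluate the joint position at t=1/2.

Δ: Δ0=5/2, Δ1=-1/2, Δ2=-3, Δ3=3, Δ4=-5/3
row 1: diag=8, rhs=-18; c'=1/4, d'=-9/4
row 2: denom=6−2·1/4=11/2; d'=(-15−2·-9/4)/(11/2)=-21/11
row 3: denom=4−1·2/11=42/11; d'=(36−1·-21/11)/(42/11)=139/14
row 4: denom=8−1·11/42=325/42; d'=(-28−1·139/14)/(325/42)=-1593/325
back: M4=-1593/325
back: M3=139/14−11/42·-1593/325=3644/325
back: M2=-21/11−2/11·3644/325=-1283/325
back: M1=-9/4−1/4·-1283/325=-821/650
M: M0=0, M1=-821/650, M2=-1283/325, M3=3644/325, M4=-1593/325, M5=0
seg 0: a=-4, c=M0/2=0, d=(M1−M0)/(6·2)=-821/7800, b=Δ0−h0·(2M0+M1)/6=2848/975
seg 1: a=1, c=M1/2=-821/1300, d=(M2−M1)/(6·2)=-349/1560, b=Δ1−h1·(2M1+M2)/6=3233/1950
seg 2: a=0, c=M2/2=-1283/650, d=(M3−M2)/(6·1)=379/150, b=Δ2−h2·(2M2+M3)/6=-3464/975
seg 3: a=-3, c=M3/2=1822/325, d=(M4−M3)/(6·1)=-5237/1950, b=Δ3−h3·(2M3+M4)/6=31/390
seg 4: a=0, c=M4/2=-1593/650, d=(M5−M4)/(6·3)=177/650, b=Δ4−h4·(2M4+M5)/6=3154/975
t_q=1/2 → seg 0, τ=1/2; S=-4+2848/975·τ+0·τ²+-821/7800·τ³=-10619/4160

  seg 0: a=-4 b=2848/975 c=0 d=-821/7800
  seg 1: a=1 b=3233/1950 c=-821/1300 d=-349/1560
  seg 2: a=0 b=-3464/975 c=-1283/650 d=379/150
  seg 3: a=-3 b=31/390 c=1822/325 d=-5237/1950
  seg 4: a=0 b=3154/975 c=-1593/650 d=177/650
S(1/2) = -10619/4160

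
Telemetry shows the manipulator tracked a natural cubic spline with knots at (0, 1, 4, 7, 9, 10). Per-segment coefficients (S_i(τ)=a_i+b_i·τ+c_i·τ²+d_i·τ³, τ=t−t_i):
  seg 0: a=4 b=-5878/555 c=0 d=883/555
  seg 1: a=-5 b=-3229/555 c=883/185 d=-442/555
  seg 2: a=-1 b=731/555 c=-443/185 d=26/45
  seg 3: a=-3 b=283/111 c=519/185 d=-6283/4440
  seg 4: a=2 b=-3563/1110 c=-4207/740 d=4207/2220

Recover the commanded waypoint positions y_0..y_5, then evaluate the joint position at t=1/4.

y_0=4 y_1=-5 y_2=-1 y_3=-3 y_4=2 y_5=-5
S(1/4) = 3261/2368

y_0 = S_0(0) = a_0 = 4
y_1 = S_1(0) = a_1 = -5
y_2 = S_2(0) = a_2 = -1
y_3 = S_3(0) = a_3 = -3
y_4 = S_4(0) = a_4 = 2
y_5 = S_4(1) = -5
t_q=1/4 is in segment 0 (τ=1/4); S_0(τ)=3261/2368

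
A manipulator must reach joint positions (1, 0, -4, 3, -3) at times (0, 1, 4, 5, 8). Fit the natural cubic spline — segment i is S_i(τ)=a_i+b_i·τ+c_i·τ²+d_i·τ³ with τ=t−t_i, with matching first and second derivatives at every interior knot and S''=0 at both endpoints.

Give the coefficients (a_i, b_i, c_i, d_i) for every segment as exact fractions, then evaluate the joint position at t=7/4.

Δ: Δ0=-1, Δ1=-4/3, Δ2=7, Δ3=-2
row 1: diag=8, rhs=-2; c'=3/8, d'=-1/4
row 2: denom=8−3·3/8=55/8; d'=(50−3·-1/4)/(55/8)=406/55
row 3: denom=8−1·8/55=432/55; d'=(-54−1·406/55)/(432/55)=-211/27
back: M3=-211/27
back: M2=406/55−8/55·-211/27=230/27
back: M1=-1/4−3/8·230/27=-31/9
M: M0=0, M1=-31/9, M2=230/27, M3=-211/27, M4=0
seg 0: a=1, c=M0/2=0, d=(M1−M0)/(6·1)=-31/54, b=Δ0−h0·(2M0+M1)/6=-23/54
seg 1: a=0, c=M1/2=-31/18, d=(M2−M1)/(6·3)=323/486, b=Δ1−h1·(2M1+M2)/6=-58/27
seg 2: a=-4, c=M2/2=115/27, d=(M3−M2)/(6·1)=-49/18, b=Δ2−h2·(2M2+M3)/6=295/54
seg 3: a=3, c=M3/2=-211/54, d=(M4−M3)/(6·3)=211/486, b=Δ3−h3·(2M3+M4)/6=157/27
t_q=7/4 → seg 1, τ=3/4; S=0+-58/27·τ+-31/18·τ²+323/486·τ³=-883/384

  seg 0: a=1 b=-23/54 c=0 d=-31/54
  seg 1: a=0 b=-58/27 c=-31/18 d=323/486
  seg 2: a=-4 b=295/54 c=115/27 d=-49/18
  seg 3: a=3 b=157/27 c=-211/54 d=211/486
S(7/4) = -883/384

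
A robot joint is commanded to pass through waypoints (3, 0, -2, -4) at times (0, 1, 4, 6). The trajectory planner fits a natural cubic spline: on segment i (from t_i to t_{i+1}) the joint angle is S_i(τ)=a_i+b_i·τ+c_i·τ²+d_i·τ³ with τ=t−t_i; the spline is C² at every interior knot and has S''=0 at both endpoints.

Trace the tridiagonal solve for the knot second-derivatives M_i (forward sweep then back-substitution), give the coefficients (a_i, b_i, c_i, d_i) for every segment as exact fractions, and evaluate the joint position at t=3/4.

  seg 0: a=3 b=-712/213 c=0 d=73/213
  seg 1: a=0 b=-493/213 c=73/71 d=-34/213
  seg 2: a=-2 b=-97/213 c=-29/71 d=29/426
S(3/4) = 2897/4544

Δ: Δ0=-3, Δ1=-2/3, Δ2=-1
row 1: diag=8, rhs=14; c'=3/8, d'=7/4
row 2: denom=10−3·3/8=71/8; d'=(-2−3·7/4)/(71/8)=-58/71
back: M2=-58/71
back: M1=7/4−3/8·-58/71=146/71
M: M0=0, M1=146/71, M2=-58/71, M3=0
seg 0: a=3, c=M0/2=0, d=(M1−M0)/(6·1)=73/213, b=Δ0−h0·(2M0+M1)/6=-712/213
seg 1: a=0, c=M1/2=73/71, d=(M2−M1)/(6·3)=-34/213, b=Δ1−h1·(2M1+M2)/6=-493/213
seg 2: a=-2, c=M2/2=-29/71, d=(M3−M2)/(6·2)=29/426, b=Δ2−h2·(2M2+M3)/6=-97/213
t_q=3/4 → seg 0, τ=3/4; S=3+-712/213·τ+0·τ²+73/213·τ³=2897/4544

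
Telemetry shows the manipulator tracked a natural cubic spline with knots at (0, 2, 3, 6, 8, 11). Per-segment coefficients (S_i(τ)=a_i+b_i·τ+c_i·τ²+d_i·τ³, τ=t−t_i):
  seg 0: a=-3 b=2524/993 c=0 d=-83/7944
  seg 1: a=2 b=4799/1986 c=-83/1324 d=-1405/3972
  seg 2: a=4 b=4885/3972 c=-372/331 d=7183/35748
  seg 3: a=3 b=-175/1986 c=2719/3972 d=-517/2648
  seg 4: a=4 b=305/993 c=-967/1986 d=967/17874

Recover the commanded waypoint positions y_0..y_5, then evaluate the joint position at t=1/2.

y_0=-3 y_1=2 y_2=4 y_3=3 y_4=4 y_5=2
S(1/2) = -36657/21184

y_0 = S_0(0) = a_0 = -3
y_1 = S_1(0) = a_1 = 2
y_2 = S_2(0) = a_2 = 4
y_3 = S_3(0) = a_3 = 3
y_4 = S_4(0) = a_4 = 4
y_5 = S_4(3) = 2
t_q=1/2 is in segment 0 (τ=1/2); S_0(τ)=-36657/21184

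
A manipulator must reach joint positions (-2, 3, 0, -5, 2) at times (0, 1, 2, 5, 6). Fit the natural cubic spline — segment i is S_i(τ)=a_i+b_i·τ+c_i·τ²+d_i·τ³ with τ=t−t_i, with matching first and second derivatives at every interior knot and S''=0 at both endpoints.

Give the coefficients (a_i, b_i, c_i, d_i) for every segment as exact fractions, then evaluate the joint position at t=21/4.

  seg 0: a=-2 b=2227/318 c=0 d=-637/318
  seg 1: a=3 b=158/159 c=-637/106 d=641/318
  seg 2: a=0 b=-1583/318 c=2/53 d=113/318
  seg 3: a=-5 b=770/159 c=343/106 d=-343/318
S(21/4) = -24449/6784

Δ: Δ0=5, Δ1=-3, Δ2=-5/3, Δ3=7
row 1: diag=4, rhs=-48; c'=1/4, d'=-12
row 2: denom=8−1·1/4=31/4; d'=(8−1·-12)/(31/4)=80/31
row 3: denom=8−3·12/31=212/31; d'=(52−3·80/31)/(212/31)=343/53
back: M3=343/53
back: M2=80/31−12/31·343/53=4/53
back: M1=-12−1/4·4/53=-637/53
M: M0=0, M1=-637/53, M2=4/53, M3=343/53, M4=0
seg 0: a=-2, c=M0/2=0, d=(M1−M0)/(6·1)=-637/318, b=Δ0−h0·(2M0+M1)/6=2227/318
seg 1: a=3, c=M1/2=-637/106, d=(M2−M1)/(6·1)=641/318, b=Δ1−h1·(2M1+M2)/6=158/159
seg 2: a=0, c=M2/2=2/53, d=(M3−M2)/(6·3)=113/318, b=Δ2−h2·(2M2+M3)/6=-1583/318
seg 3: a=-5, c=M3/2=343/106, d=(M4−M3)/(6·1)=-343/318, b=Δ3−h3·(2M3+M4)/6=770/159
t_q=21/4 → seg 3, τ=1/4; S=-5+770/159·τ+343/106·τ²+-343/318·τ³=-24449/6784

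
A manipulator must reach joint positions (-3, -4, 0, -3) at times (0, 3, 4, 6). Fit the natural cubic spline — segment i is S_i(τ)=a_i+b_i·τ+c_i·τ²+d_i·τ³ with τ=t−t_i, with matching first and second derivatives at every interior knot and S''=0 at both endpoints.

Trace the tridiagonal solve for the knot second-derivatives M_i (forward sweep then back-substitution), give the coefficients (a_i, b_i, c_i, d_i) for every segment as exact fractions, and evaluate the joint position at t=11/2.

Δ: Δ0=-1/3, Δ1=4, Δ2=-3/2
row 1: diag=8, rhs=26; c'=1/8, d'=13/4
row 2: denom=6−1·1/8=47/8; d'=(-33−1·13/4)/(47/8)=-290/47
back: M2=-290/47
back: M1=13/4−1/8·-290/47=189/47
M: M0=0, M1=189/47, M2=-290/47, M3=0
seg 0: a=-3, c=M0/2=0, d=(M1−M0)/(6·3)=21/94, b=Δ0−h0·(2M0+M1)/6=-661/282
seg 1: a=-4, c=M1/2=189/94, d=(M2−M1)/(6·1)=-479/282, b=Δ1−h1·(2M1+M2)/6=520/141
seg 2: a=0, c=M2/2=-145/47, d=(M3−M2)/(6·2)=145/282, b=Δ2−h2·(2M2+M3)/6=737/282
t_q=11/2 → seg 2, τ=3/2; S=0+737/282·τ+-145/47·τ²+145/282·τ³=-967/752

  seg 0: a=-3 b=-661/282 c=0 d=21/94
  seg 1: a=-4 b=520/141 c=189/94 d=-479/282
  seg 2: a=0 b=737/282 c=-145/47 d=145/282
S(11/2) = -967/752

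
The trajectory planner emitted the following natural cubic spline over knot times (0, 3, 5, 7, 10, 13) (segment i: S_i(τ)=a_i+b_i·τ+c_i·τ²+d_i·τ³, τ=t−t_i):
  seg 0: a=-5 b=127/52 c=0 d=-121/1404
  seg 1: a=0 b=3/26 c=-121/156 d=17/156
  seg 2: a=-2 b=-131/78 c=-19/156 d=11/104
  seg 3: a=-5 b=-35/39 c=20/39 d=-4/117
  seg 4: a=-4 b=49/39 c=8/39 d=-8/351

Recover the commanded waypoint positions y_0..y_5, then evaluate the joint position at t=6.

y_0 = S_0(0) = a_0 = -5
y_1 = S_1(0) = a_1 = 0
y_2 = S_2(0) = a_2 = -2
y_3 = S_3(0) = a_3 = -5
y_4 = S_4(0) = a_4 = -4
y_5 = S_4(3) = 1
t_q=6 is in segment 2 (τ=1); S_2(τ)=-1153/312

y_0=-5 y_1=0 y_2=-2 y_3=-5 y_4=-4 y_5=1
S(6) = -1153/312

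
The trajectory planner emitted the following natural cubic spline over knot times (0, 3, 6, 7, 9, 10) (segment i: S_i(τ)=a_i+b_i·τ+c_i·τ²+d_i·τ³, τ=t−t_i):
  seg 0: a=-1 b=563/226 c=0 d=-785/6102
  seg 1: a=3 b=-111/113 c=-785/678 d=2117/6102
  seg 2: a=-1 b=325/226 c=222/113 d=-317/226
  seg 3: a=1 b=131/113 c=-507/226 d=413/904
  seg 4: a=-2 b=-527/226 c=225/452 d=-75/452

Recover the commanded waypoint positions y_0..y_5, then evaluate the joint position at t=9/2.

y_0=-1 y_1=3 y_2=-1 y_3=1 y_4=-2 y_5=-4
S(9/2) = 167/1808

y_0 = S_0(0) = a_0 = -1
y_1 = S_1(0) = a_1 = 3
y_2 = S_2(0) = a_2 = -1
y_3 = S_3(0) = a_3 = 1
y_4 = S_4(0) = a_4 = -2
y_5 = S_4(1) = -4
t_q=9/2 is in segment 1 (τ=3/2); S_1(τ)=167/1808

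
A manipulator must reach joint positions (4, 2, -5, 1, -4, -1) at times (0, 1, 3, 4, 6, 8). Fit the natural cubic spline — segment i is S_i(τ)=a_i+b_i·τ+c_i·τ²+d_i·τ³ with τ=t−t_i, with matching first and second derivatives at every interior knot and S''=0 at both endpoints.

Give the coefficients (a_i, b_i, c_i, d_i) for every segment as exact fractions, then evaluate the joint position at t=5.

  seg 0: a=4 b=-337/340 c=0 d=-343/340
  seg 1: a=2 b=-683/170 c=-1029/340 d=1117/680
  seg 2: a=-5 b=61/17 c=1161/170 d=-751/170
  seg 3: a=1 b=679/170 c=-546/85 d=27/17
  seg 4: a=-4 b=-449/170 c=264/85 d=-44/85
S(5) = 27/170

Δ: Δ0=-2, Δ1=-7/2, Δ2=6, Δ3=-5/2, Δ4=3/2
row 1: diag=6, rhs=-9; c'=1/3, d'=-3/2
row 2: denom=6−2·1/3=16/3; d'=(57−2·-3/2)/(16/3)=45/4
row 3: denom=6−1·3/16=93/16; d'=(-51−1·45/4)/(93/16)=-332/31
row 4: denom=8−2·32/93=680/93; d'=(24−2·-332/31)/(680/93)=528/85
back: M4=528/85
back: M3=-332/31−32/93·528/85=-1092/85
back: M2=45/4−3/16·-1092/85=1161/85
back: M1=-3/2−1/3·1161/85=-1029/170
M: M0=0, M1=-1029/170, M2=1161/85, M3=-1092/85, M4=528/85, M5=0
seg 0: a=4, c=M0/2=0, d=(M1−M0)/(6·1)=-343/340, b=Δ0−h0·(2M0+M1)/6=-337/340
seg 1: a=2, c=M1/2=-1029/340, d=(M2−M1)/(6·2)=1117/680, b=Δ1−h1·(2M1+M2)/6=-683/170
seg 2: a=-5, c=M2/2=1161/170, d=(M3−M2)/(6·1)=-751/170, b=Δ2−h2·(2M2+M3)/6=61/17
seg 3: a=1, c=M3/2=-546/85, d=(M4−M3)/(6·2)=27/17, b=Δ3−h3·(2M3+M4)/6=679/170
seg 4: a=-4, c=M4/2=264/85, d=(M5−M4)/(6·2)=-44/85, b=Δ4−h4·(2M4+M5)/6=-449/170
t_q=5 → seg 3, τ=1; S=1+679/170·τ+-546/85·τ²+27/17·τ³=27/170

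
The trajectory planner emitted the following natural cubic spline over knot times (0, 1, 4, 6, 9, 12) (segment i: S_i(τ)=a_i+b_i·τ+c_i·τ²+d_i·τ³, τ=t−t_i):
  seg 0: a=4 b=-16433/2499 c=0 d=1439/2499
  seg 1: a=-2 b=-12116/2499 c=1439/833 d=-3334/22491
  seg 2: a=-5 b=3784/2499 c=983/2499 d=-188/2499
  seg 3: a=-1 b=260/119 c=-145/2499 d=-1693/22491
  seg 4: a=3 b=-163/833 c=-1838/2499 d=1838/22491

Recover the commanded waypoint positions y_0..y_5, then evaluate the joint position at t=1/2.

y_0=4 y_1=-2 y_2=-5 y_3=-1 y_4=3 y_5=-2
S(1/2) = 5225/6664

y_0 = S_0(0) = a_0 = 4
y_1 = S_1(0) = a_1 = -2
y_2 = S_2(0) = a_2 = -5
y_3 = S_3(0) = a_3 = -1
y_4 = S_4(0) = a_4 = 3
y_5 = S_4(3) = -2
t_q=1/2 is in segment 0 (τ=1/2); S_0(τ)=5225/6664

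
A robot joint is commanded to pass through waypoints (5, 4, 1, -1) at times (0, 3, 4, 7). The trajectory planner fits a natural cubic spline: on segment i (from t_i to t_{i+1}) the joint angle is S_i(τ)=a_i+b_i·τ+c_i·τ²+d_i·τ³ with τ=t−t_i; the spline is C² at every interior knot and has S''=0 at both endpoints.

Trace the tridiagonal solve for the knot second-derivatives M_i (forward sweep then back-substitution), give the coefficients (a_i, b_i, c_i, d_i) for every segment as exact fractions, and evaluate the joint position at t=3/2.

  seg 0: a=5 b=50/63 c=0 d=-71/567
  seg 1: a=4 b=-163/63 c=-71/63 d=5/7
  seg 2: a=1 b=-170/63 c=64/63 d=-64/567
S(3/2) = 323/56

Δ: Δ0=-1/3, Δ1=-3, Δ2=-2/3
row 1: diag=8, rhs=-16; c'=1/8, d'=-2
row 2: denom=8−1·1/8=63/8; d'=(14−1·-2)/(63/8)=128/63
back: M2=128/63
back: M1=-2−1/8·128/63=-142/63
M: M0=0, M1=-142/63, M2=128/63, M3=0
seg 0: a=5, c=M0/2=0, d=(M1−M0)/(6·3)=-71/567, b=Δ0−h0·(2M0+M1)/6=50/63
seg 1: a=4, c=M1/2=-71/63, d=(M2−M1)/(6·1)=5/7, b=Δ1−h1·(2M1+M2)/6=-163/63
seg 2: a=1, c=M2/2=64/63, d=(M3−M2)/(6·3)=-64/567, b=Δ2−h2·(2M2+M3)/6=-170/63
t_q=3/2 → seg 0, τ=3/2; S=5+50/63·τ+0·τ²+-71/567·τ³=323/56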